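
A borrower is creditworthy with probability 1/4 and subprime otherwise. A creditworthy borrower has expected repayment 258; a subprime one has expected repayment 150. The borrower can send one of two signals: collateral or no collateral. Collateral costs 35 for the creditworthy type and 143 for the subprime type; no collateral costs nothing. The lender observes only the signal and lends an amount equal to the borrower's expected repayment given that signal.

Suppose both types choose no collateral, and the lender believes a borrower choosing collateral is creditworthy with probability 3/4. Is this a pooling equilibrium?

At the pooled signal (no collateral) the lender holds the prior 1/4 and pays 1/4·258 + 3/4·150 = 177. Off-path (collateral) belief 3/4 gives 3/4·258 + 1/4·150 = 231.
Creditworthy: no collateral gives 177 − 0 = 177; collateral gives 231 − 35 = 196. Deviates. ✗
Subprime: no collateral gives 177 − 0 = 177; collateral gives 231 − 143 = 88. Stays. ✓

No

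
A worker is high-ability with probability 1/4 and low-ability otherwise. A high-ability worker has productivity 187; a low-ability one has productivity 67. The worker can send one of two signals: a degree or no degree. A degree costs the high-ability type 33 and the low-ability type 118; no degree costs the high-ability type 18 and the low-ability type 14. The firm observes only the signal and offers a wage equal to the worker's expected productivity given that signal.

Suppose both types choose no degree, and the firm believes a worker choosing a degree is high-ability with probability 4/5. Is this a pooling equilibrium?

No

At the pooled signal (no degree) the firm holds the prior 1/4 and pays 1/4·187 + 3/4·67 = 97. Off-path (degree) belief 4/5 gives 4/5·187 + 1/5·67 = 163.
High-ability: no degree gives 97 − 18 = 79; degree gives 163 − 33 = 130. Deviates. ✗
Low-ability: no degree gives 97 − 14 = 83; degree gives 163 − 118 = 45. Stays. ✓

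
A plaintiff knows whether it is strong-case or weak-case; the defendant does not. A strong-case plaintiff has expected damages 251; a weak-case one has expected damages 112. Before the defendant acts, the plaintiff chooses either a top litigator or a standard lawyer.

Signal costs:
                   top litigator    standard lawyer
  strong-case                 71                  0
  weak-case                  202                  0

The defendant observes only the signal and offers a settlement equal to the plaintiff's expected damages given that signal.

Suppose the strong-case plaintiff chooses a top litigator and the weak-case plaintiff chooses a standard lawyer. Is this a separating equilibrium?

Yes

Under separation the defendant infers type exactly: top litigator → strong-case (pays 251), standard lawyer → weak-case (pays 112).
Strong-case: top litigator gives 251 − 71 = 180; standard lawyer gives 112 − 0 = 112. No deviation. ✓
Weak-case: standard lawyer gives 112 − 0 = 112; top litigator gives 251 − 202 = 49. No deviation. ✓
Both incentive constraints hold.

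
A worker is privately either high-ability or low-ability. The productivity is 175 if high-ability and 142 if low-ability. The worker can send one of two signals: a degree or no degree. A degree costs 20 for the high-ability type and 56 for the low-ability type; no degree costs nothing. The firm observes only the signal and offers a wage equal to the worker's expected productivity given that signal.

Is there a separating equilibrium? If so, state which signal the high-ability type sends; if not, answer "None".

Try high-ability → degree, low-ability → no degree:
  If types separate, degree earns payment 175 and no degree earns 142.
  High-ability: degree gives 175 − 20 = 155; no degree gives 142 − 0 = 142. No deviation. ✓
  Low-ability: no degree gives 142 − 0 = 142; degree gives 175 − 56 = 119. No deviation. ✓
Both hold — the high-ability type sends degree.

degree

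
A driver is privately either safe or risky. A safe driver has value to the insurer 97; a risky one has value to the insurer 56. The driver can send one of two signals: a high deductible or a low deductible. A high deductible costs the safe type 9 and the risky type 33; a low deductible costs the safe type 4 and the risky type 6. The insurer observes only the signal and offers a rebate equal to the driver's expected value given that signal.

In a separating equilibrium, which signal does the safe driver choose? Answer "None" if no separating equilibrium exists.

None

Try safe → high deductible, risky → low deductible:
  If types separate, high deductible earns payment 97 and low deductible earns 56.
  Safe: high deductible gives 97 − 9 = 88; low deductible gives 56 − 4 = 52. No deviation. ✓
  Risky: low deductible gives 56 − 6 = 50; high deductible gives 97 − 33 = 64. Would deviate. ✗
Try safe → low deductible, risky → high deductible:
  If types separate, low deductible earns payment 97 and high deductible earns 56.
  Safe: low deductible gives 97 − 4 = 93; high deductible gives 56 − 9 = 47. No deviation. ✓
  Risky: high deductible gives 56 − 33 = 23; low deductible gives 97 − 6 = 91. Would deviate. ✗
Neither assignment is incentive-compatible.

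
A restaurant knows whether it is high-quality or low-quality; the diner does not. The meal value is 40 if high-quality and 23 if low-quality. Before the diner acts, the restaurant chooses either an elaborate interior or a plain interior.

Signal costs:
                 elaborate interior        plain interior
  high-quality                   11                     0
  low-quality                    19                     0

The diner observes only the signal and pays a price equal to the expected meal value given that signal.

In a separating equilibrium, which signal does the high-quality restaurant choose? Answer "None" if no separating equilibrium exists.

Try high-quality → elaborate interior, low-quality → plain interior:
  Under separation the diner infers type exactly: elaborate interior → high-quality (pays 40), plain interior → low-quality (pays 23).
  High-quality: elaborate interior gives 40 − 11 = 29; plain interior gives 23 − 0 = 23. No deviation. ✓
  Low-quality: plain interior gives 23 − 0 = 23; elaborate interior gives 40 − 19 = 21. No deviation. ✓
Both hold — the high-quality type sends elaborate interior.

elaborate interior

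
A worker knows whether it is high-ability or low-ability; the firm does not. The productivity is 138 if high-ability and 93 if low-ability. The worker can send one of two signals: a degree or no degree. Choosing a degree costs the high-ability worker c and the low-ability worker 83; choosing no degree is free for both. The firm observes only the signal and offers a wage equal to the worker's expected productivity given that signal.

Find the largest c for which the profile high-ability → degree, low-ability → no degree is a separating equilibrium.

45

Under separation: degree → high-ability (pays 138); no degree → low-ability (pays 93).
Low-ability: 93 − 0 = 93 ≥ 138 − 83 = 55. Holds regardless of c. ✓
High-ability: 138 − c ≥ 93 − 0, so c ≤ 138 − 93 = 45.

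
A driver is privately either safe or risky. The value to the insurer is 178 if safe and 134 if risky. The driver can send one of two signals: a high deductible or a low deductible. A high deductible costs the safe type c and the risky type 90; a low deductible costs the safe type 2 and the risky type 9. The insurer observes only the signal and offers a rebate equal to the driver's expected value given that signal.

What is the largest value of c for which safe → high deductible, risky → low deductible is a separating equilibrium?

46

Under separation: high deductible → safe (pays 178); low deductible → risky (pays 134).
Risky: 134 − 9 = 125 ≥ 178 − 90 = 88. Holds regardless of c. ✓
Safe: 178 − c ≥ 134 − 2, so c ≤ 178 − 132 = 46.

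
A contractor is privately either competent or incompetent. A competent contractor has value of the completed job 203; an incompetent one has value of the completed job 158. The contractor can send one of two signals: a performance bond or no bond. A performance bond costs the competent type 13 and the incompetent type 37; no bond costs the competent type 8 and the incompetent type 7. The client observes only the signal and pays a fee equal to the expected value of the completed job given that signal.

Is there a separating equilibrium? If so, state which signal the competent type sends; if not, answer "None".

None

Try competent → bond, incompetent → no bond:
  If types separate, bond earns payment 203 and no bond earns 158.
  Competent: bond gives 203 − 13 = 190; no bond gives 158 − 8 = 150. No deviation. ✓
  Incompetent: no bond gives 158 − 7 = 151; bond gives 203 − 37 = 166. Would deviate. ✗
Try competent → no bond, incompetent → bond:
  If types separate, no bond earns payment 203 and bond earns 158.
  Competent: no bond gives 203 − 8 = 195; bond gives 158 − 13 = 145. No deviation. ✓
  Incompetent: bond gives 158 − 37 = 121; no bond gives 203 − 7 = 196. Would deviate. ✗
Neither assignment is incentive-compatible.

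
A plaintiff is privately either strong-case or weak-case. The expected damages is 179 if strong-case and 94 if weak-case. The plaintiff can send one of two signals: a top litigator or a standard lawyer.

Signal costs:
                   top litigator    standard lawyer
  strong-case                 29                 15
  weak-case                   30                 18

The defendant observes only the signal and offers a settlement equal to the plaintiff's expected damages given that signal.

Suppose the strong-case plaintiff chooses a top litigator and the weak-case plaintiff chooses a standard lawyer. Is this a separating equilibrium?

Under separation the defendant infers type exactly: top litigator → strong-case (pays 179), standard lawyer → weak-case (pays 94).
Strong-case: top litigator gives 179 − 29 = 150; standard lawyer gives 94 − 15 = 79. No deviation. ✓
Weak-case: standard lawyer gives 94 − 18 = 76; top litigator gives 179 − 30 = 149. Would deviate. ✗

No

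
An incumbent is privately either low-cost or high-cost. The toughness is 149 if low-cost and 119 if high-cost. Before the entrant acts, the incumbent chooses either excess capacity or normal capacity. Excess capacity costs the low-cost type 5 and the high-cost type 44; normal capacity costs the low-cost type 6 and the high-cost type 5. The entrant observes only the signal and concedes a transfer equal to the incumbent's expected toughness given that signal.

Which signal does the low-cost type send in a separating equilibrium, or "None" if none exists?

Try low-cost → excess capacity, high-cost → normal capacity:
  If types separate, excess capacity earns payment 149 and normal capacity earns 119.
  Low-cost: excess capacity gives 149 − 5 = 144; normal capacity gives 119 − 6 = 113. No deviation. ✓
  High-cost: normal capacity gives 119 − 5 = 114; excess capacity gives 149 − 44 = 105. No deviation. ✓
Both hold — the low-cost type sends excess capacity.

excess capacity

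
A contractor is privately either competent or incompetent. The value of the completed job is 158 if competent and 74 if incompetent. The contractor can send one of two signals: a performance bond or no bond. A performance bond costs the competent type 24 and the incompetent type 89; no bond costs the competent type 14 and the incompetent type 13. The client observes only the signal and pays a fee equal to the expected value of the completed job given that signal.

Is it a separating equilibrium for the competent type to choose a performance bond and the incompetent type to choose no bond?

No

If types separate, bond earns payment 158 and no bond earns 74.
Competent: bond gives 158 − 24 = 134; no bond gives 74 − 14 = 60. No deviation. ✓
Incompetent: no bond gives 74 − 13 = 61; bond gives 158 − 89 = 69. Would deviate. ✗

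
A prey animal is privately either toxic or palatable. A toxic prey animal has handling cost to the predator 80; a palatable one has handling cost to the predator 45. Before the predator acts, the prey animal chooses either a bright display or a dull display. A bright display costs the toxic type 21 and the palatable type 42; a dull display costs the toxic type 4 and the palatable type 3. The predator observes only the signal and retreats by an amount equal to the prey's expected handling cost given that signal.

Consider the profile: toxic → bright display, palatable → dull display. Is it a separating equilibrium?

Yes

If types separate, bright display earns payment 80 and dull display earns 45.
Toxic: bright display gives 80 − 21 = 59; dull display gives 45 − 4 = 41. No deviation. ✓
Palatable: dull display gives 45 − 3 = 42; bright display gives 80 − 42 = 38. No deviation. ✓
Both incentive constraints hold.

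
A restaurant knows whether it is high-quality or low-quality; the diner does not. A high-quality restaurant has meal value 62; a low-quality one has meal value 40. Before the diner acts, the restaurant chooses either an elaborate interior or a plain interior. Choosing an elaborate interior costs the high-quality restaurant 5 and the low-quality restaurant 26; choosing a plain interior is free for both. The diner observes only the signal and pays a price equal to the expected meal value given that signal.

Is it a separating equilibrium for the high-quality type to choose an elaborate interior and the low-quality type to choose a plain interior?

If types separate, elaborate interior earns payment 62 and plain interior earns 40.
High-quality: elaborate interior gives 62 − 5 = 57; plain interior gives 40 − 0 = 40. No deviation. ✓
Low-quality: plain interior gives 40 − 0 = 40; elaborate interior gives 62 − 26 = 36. No deviation. ✓
Neither type gains from mimicking the other.

Yes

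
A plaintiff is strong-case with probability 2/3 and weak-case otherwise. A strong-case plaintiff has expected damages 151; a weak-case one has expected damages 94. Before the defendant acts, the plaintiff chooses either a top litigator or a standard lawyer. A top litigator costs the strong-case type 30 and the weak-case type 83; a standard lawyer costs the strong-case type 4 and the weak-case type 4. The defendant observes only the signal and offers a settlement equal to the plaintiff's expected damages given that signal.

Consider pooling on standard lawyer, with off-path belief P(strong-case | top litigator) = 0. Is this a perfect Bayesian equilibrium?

On the equilibrium path (standard lawyer) the defendant holds the prior 2/3 and pays 2/3·151 + 1/3·94 = 132. Off-path (top litigator) belief 0 gives 0·151 + 1·94 = 94.
Strong-case: standard lawyer gives 132 − 4 = 128; top litigator gives 94 − 30 = 64. Stays. ✓
Weak-case: standard lawyer gives 132 − 4 = 128; top litigator gives 94 − 83 = 11. Stays. ✓
Beliefs are Bayes-consistent on-path and both types best-respond.

Yes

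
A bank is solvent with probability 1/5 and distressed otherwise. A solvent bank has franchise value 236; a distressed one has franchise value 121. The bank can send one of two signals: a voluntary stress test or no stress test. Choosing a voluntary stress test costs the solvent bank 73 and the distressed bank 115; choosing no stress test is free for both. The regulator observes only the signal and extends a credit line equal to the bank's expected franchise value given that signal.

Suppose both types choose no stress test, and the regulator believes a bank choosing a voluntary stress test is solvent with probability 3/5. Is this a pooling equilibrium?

At the pooled signal (no stress test) the regulator holds the prior 1/5 and pays 1/5·236 + 4/5·121 = 144. Off-path (stress test) belief 3/5 gives 3/5·236 + 2/5·121 = 190.
Solvent: no stress test gives 144 − 0 = 144; stress test gives 190 − 73 = 117. Stays. ✓
Distressed: no stress test gives 144 − 0 = 144; stress test gives 190 − 115 = 75. Stays. ✓

Yes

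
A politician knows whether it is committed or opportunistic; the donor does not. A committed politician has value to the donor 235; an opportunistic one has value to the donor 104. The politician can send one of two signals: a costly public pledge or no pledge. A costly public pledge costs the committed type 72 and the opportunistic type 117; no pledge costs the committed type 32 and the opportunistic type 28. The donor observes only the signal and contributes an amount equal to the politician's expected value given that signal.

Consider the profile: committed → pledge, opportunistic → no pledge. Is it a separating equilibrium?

If types separate, pledge earns payment 235 and no pledge earns 104.
Committed: pledge gives 235 − 72 = 163; no pledge gives 104 − 32 = 72. No deviation. ✓
Opportunistic: no pledge gives 104 − 28 = 76; pledge gives 235 − 117 = 118. Would deviate. ✗

No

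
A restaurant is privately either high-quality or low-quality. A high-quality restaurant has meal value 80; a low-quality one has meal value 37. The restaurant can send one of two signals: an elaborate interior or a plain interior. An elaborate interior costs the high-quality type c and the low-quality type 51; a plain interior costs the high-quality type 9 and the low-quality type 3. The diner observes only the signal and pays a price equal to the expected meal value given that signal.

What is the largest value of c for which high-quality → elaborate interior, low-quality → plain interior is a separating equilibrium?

Under separation: elaborate interior → high-quality (pays 80); plain interior → low-quality (pays 37).
Low-quality: 37 − 3 = 34 ≥ 80 − 51 = 29. Holds regardless of c. ✓
High-quality: 80 − c ≥ 37 − 9, so c ≤ 80 − 28 = 52.

52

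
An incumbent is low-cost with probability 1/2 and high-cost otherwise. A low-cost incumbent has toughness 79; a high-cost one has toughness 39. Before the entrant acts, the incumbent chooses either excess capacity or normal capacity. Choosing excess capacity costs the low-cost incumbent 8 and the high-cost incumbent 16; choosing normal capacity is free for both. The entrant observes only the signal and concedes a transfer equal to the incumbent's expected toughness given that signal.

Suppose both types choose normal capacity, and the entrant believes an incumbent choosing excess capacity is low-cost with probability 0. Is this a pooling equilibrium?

Yes

On the equilibrium path (normal capacity) the entrant holds the prior 1/2 and pays 1/2·79 + 1/2·39 = 59. Off-path (excess capacity) belief 0 gives 0·79 + 1·39 = 39.
Low-cost: normal capacity gives 59 − 0 = 59; excess capacity gives 39 − 8 = 31. Stays. ✓
High-cost: normal capacity gives 59 − 0 = 59; excess capacity gives 39 − 16 = 23. Stays. ✓
Beliefs are Bayes-consistent on-path and both types best-respond.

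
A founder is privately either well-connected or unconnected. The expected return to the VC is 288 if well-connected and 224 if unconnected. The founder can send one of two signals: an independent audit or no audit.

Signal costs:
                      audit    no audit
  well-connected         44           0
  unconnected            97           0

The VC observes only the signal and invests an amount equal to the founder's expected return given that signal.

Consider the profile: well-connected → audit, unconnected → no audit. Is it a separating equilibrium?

Yes

Under separation the VC infers type exactly: audit → well-connected (pays 288), no audit → unconnected (pays 224).
Well-connected: audit gives 288 − 44 = 244; no audit gives 224 − 0 = 224. No deviation. ✓
Unconnected: no audit gives 224 − 0 = 224; audit gives 288 − 97 = 191. No deviation. ✓
Both incentive constraints hold.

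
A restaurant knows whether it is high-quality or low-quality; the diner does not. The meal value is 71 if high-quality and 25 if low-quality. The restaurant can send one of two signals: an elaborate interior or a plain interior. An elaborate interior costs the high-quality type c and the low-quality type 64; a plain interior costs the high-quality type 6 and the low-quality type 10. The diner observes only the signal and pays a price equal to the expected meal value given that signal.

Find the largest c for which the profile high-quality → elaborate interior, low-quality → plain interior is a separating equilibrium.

Under separation: elaborate interior → high-quality (pays 71); plain interior → low-quality (pays 25).
Low-quality: 25 − 10 = 15 ≥ 71 − 64 = 7. Holds regardless of c. ✓
High-quality: 71 − c ≥ 25 − 6, so c ≤ 71 − 19 = 52.

52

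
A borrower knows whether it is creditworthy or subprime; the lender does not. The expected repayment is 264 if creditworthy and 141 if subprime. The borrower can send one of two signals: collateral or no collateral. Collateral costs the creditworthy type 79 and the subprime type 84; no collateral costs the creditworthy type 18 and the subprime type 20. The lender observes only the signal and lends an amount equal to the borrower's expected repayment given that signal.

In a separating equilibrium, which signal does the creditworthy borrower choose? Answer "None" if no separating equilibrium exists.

Try creditworthy → collateral, subprime → no collateral:
  If types separate, collateral earns payment 264 and no collateral earns 141.
  Creditworthy: collateral gives 264 − 79 = 185; no collateral gives 141 − 18 = 123. No deviation. ✓
  Subprime: no collateral gives 141 − 20 = 121; collateral gives 264 − 84 = 180. Would deviate. ✗
Try creditworthy → no collateral, subprime → collateral:
  If types separate, no collateral earns payment 264 and collateral earns 141.
  Creditworthy: no collateral gives 264 − 18 = 246; collateral gives 141 − 79 = 62. No deviation. ✓
  Subprime: collateral gives 141 − 84 = 57; no collateral gives 264 − 20 = 244. Would deviate. ✗
Neither assignment is incentive-compatible.

None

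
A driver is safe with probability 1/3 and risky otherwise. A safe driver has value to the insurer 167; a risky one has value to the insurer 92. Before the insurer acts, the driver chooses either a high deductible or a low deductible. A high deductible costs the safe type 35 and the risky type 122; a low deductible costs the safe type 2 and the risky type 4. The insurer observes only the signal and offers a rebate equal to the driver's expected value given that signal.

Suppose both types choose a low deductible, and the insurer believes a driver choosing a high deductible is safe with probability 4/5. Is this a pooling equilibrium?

No

At the pooled signal (low deductible) the insurer holds the prior 1/3 and pays 1/3·167 + 2/3·92 = 117. Off-path (high deductible) belief 4/5 gives 4/5·167 + 1/5·92 = 152.
Safe: low deductible gives 117 − 2 = 115; high deductible gives 152 − 35 = 117. Deviates. ✗
Risky: low deductible gives 117 − 4 = 113; high deductible gives 152 − 122 = 30. Stays. ✓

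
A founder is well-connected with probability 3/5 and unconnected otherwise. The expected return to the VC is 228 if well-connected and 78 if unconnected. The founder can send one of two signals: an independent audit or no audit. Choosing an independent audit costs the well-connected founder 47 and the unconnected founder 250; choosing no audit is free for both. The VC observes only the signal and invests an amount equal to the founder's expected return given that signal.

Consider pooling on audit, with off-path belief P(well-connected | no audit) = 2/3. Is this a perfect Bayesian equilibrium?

No

At the pooled signal (audit) the VC holds the prior 3/5 and pays 3/5·228 + 2/5·78 = 168. Off-path (no audit) belief 2/3 gives 2/3·228 + 1/3·78 = 178.
Well-connected: audit gives 168 − 47 = 121; no audit gives 178 − 0 = 178. Deviates. ✗
Unconnected: audit gives 168 − 250 = -82; no audit gives 178 − 0 = 178. Deviates. ✗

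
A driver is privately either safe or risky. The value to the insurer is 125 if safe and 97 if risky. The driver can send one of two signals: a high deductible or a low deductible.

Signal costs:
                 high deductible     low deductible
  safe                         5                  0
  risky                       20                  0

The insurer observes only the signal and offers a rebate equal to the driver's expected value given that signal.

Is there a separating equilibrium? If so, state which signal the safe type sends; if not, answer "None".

Try safe → high deductible, risky → low deductible:
  Under separation the insurer infers type exactly: high deductible → safe (pays 125), low deductible → risky (pays 97).
  Safe: high deductible gives 125 − 5 = 120; low deductible gives 97 − 0 = 97. No deviation. ✓
  Risky: low deductible gives 97 − 0 = 97; high deductible gives 125 − 20 = 105. Would deviate. ✗
Try safe → low deductible, risky → high deductible:
  Under separation the insurer infers type exactly: low deductible → safe (pays 125), high deductible → risky (pays 97).
  Safe: low deductible gives 125 − 0 = 125; high deductible gives 97 − 5 = 92. No deviation. ✓
  Risky: high deductible gives 97 − 20 = 77; low deductible gives 125 − 0 = 125. Would deviate. ✗
Neither assignment is incentive-compatible.

None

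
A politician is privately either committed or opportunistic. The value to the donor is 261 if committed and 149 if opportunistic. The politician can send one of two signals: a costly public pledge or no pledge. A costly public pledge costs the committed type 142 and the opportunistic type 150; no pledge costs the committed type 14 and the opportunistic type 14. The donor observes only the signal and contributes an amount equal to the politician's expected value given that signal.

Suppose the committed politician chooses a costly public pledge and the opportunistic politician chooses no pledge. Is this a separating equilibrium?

If types separate, pledge earns payment 261 and no pledge earns 149.
Committed: pledge gives 261 − 142 = 119; no pledge gives 149 − 14 = 135. Would deviate. ✗
Opportunistic: no pledge gives 149 − 14 = 135; pledge gives 261 − 150 = 111. No deviation. ✓

No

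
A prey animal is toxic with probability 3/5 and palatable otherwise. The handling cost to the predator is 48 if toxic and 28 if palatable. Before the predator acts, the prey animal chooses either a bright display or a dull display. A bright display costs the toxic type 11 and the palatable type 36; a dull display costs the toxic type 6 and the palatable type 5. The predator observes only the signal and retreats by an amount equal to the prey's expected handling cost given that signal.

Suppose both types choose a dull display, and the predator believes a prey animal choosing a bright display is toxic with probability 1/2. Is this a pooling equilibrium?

Yes

On the equilibrium path (dull display) the predator holds the prior 3/5 and pays 3/5·48 + 2/5·28 = 40. Off-path (bright display) belief 1/2 gives 1/2·48 + 1/2·28 = 38.
Toxic: dull display gives 40 − 6 = 34; bright display gives 38 − 11 = 27. Stays. ✓
Palatable: dull display gives 40 − 5 = 35; bright display gives 38 − 36 = 2. Stays. ✓
Beliefs are Bayes-consistent on-path and both types best-respond.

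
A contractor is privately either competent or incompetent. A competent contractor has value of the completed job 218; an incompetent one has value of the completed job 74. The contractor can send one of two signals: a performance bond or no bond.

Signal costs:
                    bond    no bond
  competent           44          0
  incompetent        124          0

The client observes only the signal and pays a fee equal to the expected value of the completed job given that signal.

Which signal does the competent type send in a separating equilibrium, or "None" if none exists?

None

Try competent → bond, incompetent → no bond:
  If types separate, bond earns payment 218 and no bond earns 74.
  Competent: bond gives 218 − 44 = 174; no bond gives 74 − 0 = 74. No deviation. ✓
  Incompetent: no bond gives 74 − 0 = 74; bond gives 218 − 124 = 94. Would deviate. ✗
Try competent → no bond, incompetent → bond:
  If types separate, no bond earns payment 218 and bond earns 74.
  Competent: no bond gives 218 − 0 = 218; bond gives 74 − 44 = 30. No deviation. ✓
  Incompetent: bond gives 74 − 124 = -50; no bond gives 218 − 0 = 218. Would deviate. ✗
Neither assignment is incentive-compatible.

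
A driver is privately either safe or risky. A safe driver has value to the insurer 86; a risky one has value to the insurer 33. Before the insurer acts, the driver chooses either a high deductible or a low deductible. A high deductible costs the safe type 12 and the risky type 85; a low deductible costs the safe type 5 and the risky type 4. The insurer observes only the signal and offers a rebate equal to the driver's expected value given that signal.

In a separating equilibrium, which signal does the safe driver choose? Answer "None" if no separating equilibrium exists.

high deductible

Try safe → high deductible, risky → low deductible:
  Under separation the insurer infers type exactly: high deductible → safe (pays 86), low deductible → risky (pays 33).
  Safe: high deductible gives 86 − 12 = 74; low deductible gives 33 − 5 = 28. No deviation. ✓
  Risky: low deductible gives 33 − 4 = 29; high deductible gives 86 − 85 = 1. No deviation. ✓
Both hold — the safe type sends high deductible.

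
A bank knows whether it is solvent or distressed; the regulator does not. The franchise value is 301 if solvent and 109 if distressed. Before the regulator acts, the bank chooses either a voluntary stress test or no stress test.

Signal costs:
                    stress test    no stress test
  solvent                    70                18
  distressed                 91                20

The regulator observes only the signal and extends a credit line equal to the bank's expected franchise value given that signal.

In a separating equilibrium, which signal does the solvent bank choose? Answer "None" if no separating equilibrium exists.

Try solvent → stress test, distressed → no stress test:
  Under separation the regulator infers type exactly: stress test → solvent (pays 301), no stress test → distressed (pays 109).
  Solvent: stress test gives 301 − 70 = 231; no stress test gives 109 − 18 = 91. No deviation. ✓
  Distressed: no stress test gives 109 − 20 = 89; stress test gives 301 − 91 = 210. Would deviate. ✗
Try solvent → no stress test, distressed → stress test:
  Under separation the regulator infers type exactly: no stress test → solvent (pays 301), stress test → distressed (pays 109).
  Solvent: no stress test gives 301 − 18 = 283; stress test gives 109 − 70 = 39. No deviation. ✓
  Distressed: stress test gives 109 − 91 = 18; no stress test gives 301 − 20 = 281. Would deviate. ✗
Neither assignment is incentive-compatible.

None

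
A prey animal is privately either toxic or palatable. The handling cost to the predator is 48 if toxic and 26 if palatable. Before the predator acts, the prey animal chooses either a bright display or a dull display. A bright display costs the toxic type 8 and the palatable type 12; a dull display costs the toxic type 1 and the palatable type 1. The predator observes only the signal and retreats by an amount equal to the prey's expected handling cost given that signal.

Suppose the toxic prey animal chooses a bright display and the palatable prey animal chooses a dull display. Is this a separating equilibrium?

Under separation the predator infers type exactly: bright display → toxic (pays 48), dull display → palatable (pays 26).
Toxic: bright display gives 48 − 8 = 40; dull display gives 26 − 1 = 25. No deviation. ✓
Palatable: dull display gives 26 − 1 = 25; bright display gives 48 − 12 = 36. Would deviate. ✗

No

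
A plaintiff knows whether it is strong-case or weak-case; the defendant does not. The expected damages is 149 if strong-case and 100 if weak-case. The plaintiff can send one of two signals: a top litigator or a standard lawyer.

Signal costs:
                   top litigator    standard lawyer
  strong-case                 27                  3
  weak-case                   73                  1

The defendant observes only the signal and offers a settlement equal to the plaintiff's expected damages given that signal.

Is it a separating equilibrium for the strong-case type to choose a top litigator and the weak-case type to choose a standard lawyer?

Yes

If types separate, top litigator earns payment 149 and standard lawyer earns 100.
Strong-case: top litigator gives 149 − 27 = 122; standard lawyer gives 100 − 3 = 97. No deviation. ✓
Weak-case: standard lawyer gives 100 − 1 = 99; top litigator gives 149 − 73 = 76. No deviation. ✓
Neither type gains from mimicking the other.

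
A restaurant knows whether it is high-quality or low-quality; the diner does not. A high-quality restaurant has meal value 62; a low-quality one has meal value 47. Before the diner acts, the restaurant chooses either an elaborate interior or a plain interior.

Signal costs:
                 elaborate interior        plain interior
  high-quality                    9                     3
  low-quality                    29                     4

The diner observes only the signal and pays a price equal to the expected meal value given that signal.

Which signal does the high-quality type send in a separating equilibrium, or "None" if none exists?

Try high-quality → elaborate interior, low-quality → plain interior:
  If types separate, elaborate interior earns payment 62 and plain interior earns 47.
  High-quality: elaborate interior gives 62 − 9 = 53; plain interior gives 47 − 3 = 44. No deviation. ✓
  Low-quality: plain interior gives 47 − 4 = 43; elaborate interior gives 62 − 29 = 33. No deviation. ✓
Both hold — the high-quality type sends elaborate interior.

elaborate interior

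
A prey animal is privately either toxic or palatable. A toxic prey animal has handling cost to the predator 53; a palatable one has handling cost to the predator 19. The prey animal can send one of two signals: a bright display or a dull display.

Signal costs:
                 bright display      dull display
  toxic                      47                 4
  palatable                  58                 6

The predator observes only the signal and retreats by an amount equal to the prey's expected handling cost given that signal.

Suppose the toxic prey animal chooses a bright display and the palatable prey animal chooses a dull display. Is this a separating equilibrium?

No

If types separate, bright display earns payment 53 and dull display earns 19.
Toxic: bright display gives 53 − 47 = 6; dull display gives 19 − 4 = 15. Would deviate. ✗
Palatable: dull display gives 19 − 6 = 13; bright display gives 53 − 58 = -5. No deviation. ✓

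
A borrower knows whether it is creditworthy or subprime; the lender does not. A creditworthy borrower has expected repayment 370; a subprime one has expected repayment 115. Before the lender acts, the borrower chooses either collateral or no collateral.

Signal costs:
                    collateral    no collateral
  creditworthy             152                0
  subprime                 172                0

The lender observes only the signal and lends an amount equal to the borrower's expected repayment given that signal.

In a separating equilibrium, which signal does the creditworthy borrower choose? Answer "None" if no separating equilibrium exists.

Try creditworthy → collateral, subprime → no collateral:
  If types separate, collateral earns payment 370 and no collateral earns 115.
  Creditworthy: collateral gives 370 − 152 = 218; no collateral gives 115 − 0 = 115. No deviation. ✓
  Subprime: no collateral gives 115 − 0 = 115; collateral gives 370 − 172 = 198. Would deviate. ✗
Try creditworthy → no collateral, subprime → collateral:
  If types separate, no collateral earns payment 370 and collateral earns 115.
  Creditworthy: no collateral gives 370 − 0 = 370; collateral gives 115 − 152 = -37. No deviation. ✓
  Subprime: collateral gives 115 − 172 = -57; no collateral gives 370 − 0 = 370. Would deviate. ✗
Neither assignment is incentive-compatible.

None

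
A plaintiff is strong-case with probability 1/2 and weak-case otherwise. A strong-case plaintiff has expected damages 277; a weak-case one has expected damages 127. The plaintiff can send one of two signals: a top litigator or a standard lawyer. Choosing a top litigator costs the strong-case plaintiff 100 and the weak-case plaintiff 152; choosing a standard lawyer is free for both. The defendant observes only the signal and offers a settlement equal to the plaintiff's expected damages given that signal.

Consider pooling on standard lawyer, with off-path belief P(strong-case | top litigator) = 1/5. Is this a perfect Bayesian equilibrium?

Yes

On the equilibrium path (standard lawyer) the defendant holds the prior 1/2 and pays 1/2·277 + 1/2·127 = 202. Off-path (top litigator) belief 1/5 gives 1/5·277 + 4/5·127 = 157.
Strong-case: standard lawyer gives 202 − 0 = 202; top litigator gives 157 − 100 = 57. Stays. ✓
Weak-case: standard lawyer gives 202 − 0 = 202; top litigator gives 157 − 152 = 5. Stays. ✓
Beliefs are Bayes-consistent on-path and both types best-respond.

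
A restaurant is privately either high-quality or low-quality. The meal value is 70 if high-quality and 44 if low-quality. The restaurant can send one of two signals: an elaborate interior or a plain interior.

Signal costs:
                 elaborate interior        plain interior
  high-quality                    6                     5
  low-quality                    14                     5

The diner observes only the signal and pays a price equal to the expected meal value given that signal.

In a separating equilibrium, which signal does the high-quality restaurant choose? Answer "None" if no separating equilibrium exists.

Try high-quality → elaborate interior, low-quality → plain interior:
  If types separate, elaborate interior earns payment 70 and plain interior earns 44.
  High-quality: elaborate interior gives 70 − 6 = 64; plain interior gives 44 − 5 = 39. No deviation. ✓
  Low-quality: plain interior gives 44 − 5 = 39; elaborate interior gives 70 − 14 = 56. Would deviate. ✗
Try high-quality → plain interior, low-quality → elaborate interior:
  If types separate, plain interior earns payment 70 and elaborate interior earns 44.
  High-quality: plain interior gives 70 − 5 = 65; elaborate interior gives 44 − 6 = 38. No deviation. ✓
  Low-quality: elaborate interior gives 44 − 14 = 30; plain interior gives 70 − 5 = 65. Would deviate. ✗
Neither assignment is incentive-compatible.

None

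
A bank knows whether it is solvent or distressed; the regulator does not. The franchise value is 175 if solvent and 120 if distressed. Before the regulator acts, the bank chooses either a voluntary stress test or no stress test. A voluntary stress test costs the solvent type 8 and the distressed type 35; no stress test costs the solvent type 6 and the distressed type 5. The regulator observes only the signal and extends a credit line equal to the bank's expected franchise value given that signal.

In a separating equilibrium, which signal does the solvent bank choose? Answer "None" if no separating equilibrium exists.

None

Try solvent → stress test, distressed → no stress test:
  If types separate, stress test earns payment 175 and no stress test earns 120.
  Solvent: stress test gives 175 − 8 = 167; no stress test gives 120 − 6 = 114. No deviation. ✓
  Distressed: no stress test gives 120 − 5 = 115; stress test gives 175 − 35 = 140. Would deviate. ✗
Try solvent → no stress test, distressed → stress test:
  If types separate, no stress test earns payment 175 and stress test earns 120.
  Solvent: no stress test gives 175 − 6 = 169; stress test gives 120 − 8 = 112. No deviation. ✓
  Distressed: stress test gives 120 − 35 = 85; no stress test gives 175 − 5 = 170. Would deviate. ✗
Neither assignment is incentive-compatible.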